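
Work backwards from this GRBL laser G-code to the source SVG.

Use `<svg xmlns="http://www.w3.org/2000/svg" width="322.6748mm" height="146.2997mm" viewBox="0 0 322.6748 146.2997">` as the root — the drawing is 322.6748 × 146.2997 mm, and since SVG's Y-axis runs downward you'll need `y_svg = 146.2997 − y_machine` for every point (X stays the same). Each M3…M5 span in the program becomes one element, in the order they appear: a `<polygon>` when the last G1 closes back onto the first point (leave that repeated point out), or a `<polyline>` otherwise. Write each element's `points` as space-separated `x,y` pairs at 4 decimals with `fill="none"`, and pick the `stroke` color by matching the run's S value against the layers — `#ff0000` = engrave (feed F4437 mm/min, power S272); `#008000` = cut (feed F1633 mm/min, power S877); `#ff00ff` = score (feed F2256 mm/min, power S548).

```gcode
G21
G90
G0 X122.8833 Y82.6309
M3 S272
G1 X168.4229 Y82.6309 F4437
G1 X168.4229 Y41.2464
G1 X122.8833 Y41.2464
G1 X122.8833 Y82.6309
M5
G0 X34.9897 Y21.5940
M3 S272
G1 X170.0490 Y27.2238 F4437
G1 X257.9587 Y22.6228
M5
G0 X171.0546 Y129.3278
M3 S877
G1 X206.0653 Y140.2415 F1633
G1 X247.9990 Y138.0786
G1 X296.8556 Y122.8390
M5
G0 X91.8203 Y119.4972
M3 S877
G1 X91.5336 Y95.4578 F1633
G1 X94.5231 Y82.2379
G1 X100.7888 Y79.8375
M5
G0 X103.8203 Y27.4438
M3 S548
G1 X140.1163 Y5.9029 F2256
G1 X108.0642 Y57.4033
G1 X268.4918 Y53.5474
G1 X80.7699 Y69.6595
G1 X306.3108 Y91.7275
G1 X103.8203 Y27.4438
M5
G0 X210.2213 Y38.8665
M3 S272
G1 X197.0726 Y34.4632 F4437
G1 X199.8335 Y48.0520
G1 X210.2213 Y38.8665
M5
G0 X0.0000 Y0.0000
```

<svg xmlns="http://www.w3.org/2000/svg" width="322.6748mm" height="146.2997mm" viewBox="0 0 322.6748 146.2997">
  <polygon points="122.8833,63.6688 168.4229,63.6688 168.4229,105.0533 122.8833,105.0533" fill="none" stroke="#ff0000"/>
  <polyline points="34.9897,124.7057 170.0490,119.0759 257.9587,123.6769" fill="none" stroke="#ff0000"/>
  <polyline points="171.0546,16.9719 206.0653,6.0582 247.9990,8.2211 296.8556,23.4607" fill="none" stroke="#008000"/>
  <polyline points="91.8203,26.8025 91.5336,50.8419 94.5231,64.0618 100.7888,66.4622" fill="none" stroke="#008000"/>
  <polygon points="103.8203,118.8559 140.1163,140.3968 108.0642,88.8964 268.4918,92.7523 80.7699,76.6402 306.3108,54.5722" fill="none" stroke="#ff00ff"/>
  <polygon points="210.2213,107.4332 197.0726,111.8365 199.8335,98.2477" fill="none" stroke="#ff0000"/>
</svg>

Machine Y-up, SVG Y-down with viewBox height 146.2997, so y_svg = 146.2997 − y_machine; X carries over.

Run 1: the run's S272 means `#ff0000` (engrave). The run returns to its start, so emit a `<polygon>` with points (Y-flipped): 122.8833,63.6688 168.4229,63.6688 168.4229,105.0533 122.8833,105.0533.

Run 2: power S272 maps to stroke `#ff0000` (engrave). The run is open, so emit a `<polyline>` with points (Y-flipped): 34.9897,124.7057 170.0490,119.0759 257.9587,123.6769.

Run 3: power S877 maps to stroke `#008000` (cut). The run is open, so emit a `<polyline>` with points (Y-flipped): 171.0546,16.9719 206.0653,6.0582 247.9990,8.2211 296.8556,23.4607.

Run 4: power S877 maps to stroke `#008000` (cut). The run is open, so emit a `<polyline>` with points (Y-flipped): 91.8203,26.8025 91.5336,50.8419 94.5231,64.0618 100.7888,66.4622.

Run 5: power S548 maps to stroke `#ff00ff` (score). The run returns to its start, so emit a `<polygon>` with points (Y-flipped): 103.8203,118.8559 140.1163,140.3968 108.0642,88.8964 268.4918,92.7523 80.7699,76.6402 306.3108,54.5722.

Run 6: power S272 maps to stroke `#ff0000` (engrave). The run returns to its start, so emit a `<polygon>` with points (Y-flipped): 210.2213,107.4332 197.0726,111.8365 199.8335,98.2477.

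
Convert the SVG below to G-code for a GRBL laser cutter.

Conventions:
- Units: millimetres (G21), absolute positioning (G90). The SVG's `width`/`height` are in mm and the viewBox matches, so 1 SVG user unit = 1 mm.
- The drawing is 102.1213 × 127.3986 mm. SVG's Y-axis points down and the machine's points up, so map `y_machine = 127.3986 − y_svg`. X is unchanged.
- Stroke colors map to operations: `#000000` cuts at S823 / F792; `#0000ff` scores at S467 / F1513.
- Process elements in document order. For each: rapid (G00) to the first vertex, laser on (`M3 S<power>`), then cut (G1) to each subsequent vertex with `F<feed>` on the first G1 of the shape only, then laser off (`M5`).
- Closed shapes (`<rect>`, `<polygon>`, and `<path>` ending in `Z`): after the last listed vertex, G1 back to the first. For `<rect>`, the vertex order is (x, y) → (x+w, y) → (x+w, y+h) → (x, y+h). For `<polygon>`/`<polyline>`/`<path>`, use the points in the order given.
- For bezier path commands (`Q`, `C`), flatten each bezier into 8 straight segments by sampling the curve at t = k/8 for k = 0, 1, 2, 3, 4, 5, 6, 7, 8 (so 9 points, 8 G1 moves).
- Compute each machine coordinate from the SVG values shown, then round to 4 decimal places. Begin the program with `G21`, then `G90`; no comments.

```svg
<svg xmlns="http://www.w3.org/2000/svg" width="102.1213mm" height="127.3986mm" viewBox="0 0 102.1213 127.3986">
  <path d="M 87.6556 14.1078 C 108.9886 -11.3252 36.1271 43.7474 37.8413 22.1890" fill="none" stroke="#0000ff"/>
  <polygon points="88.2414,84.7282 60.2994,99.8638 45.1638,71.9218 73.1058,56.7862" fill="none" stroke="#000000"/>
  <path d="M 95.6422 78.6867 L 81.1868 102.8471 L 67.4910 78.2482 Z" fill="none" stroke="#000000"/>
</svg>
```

G21
G90
G00 X87.6556 Y113.2908
M3 S467
G1 X91.5697 Y119.3614 F1513
G1 X88.6309 Y119.7260
G1 X80.8169 Y116.2261
G1 X70.1055 Y110.7032
G1 X58.4745 Y104.9986
G1 X47.9016 Y100.9539
G1 X40.3646 Y100.4104
G1 X37.8413 Y105.2096
M5
G00 X88.2414 Y42.6704
M3 S823
G1 X60.2994 Y27.5348 F792
G1 X45.1638 Y55.4768
G1 X73.1058 Y70.6124
G1 X88.2414 Y42.6704
M5
G00 X95.6422 Y48.7119
M3 S823
G1 X81.1868 Y24.5515 F792
G1 X67.4910 Y49.1504
G1 X95.6422 Y48.7119
M5

viewBox `0 0 102.1213 127.3986` with mm width/height → 1 unit = 1 mm. Flip: y_m = 127.3986 − y_svg.

**Shape 1** — `<path>` cubic bezier, stroke `#0000ff` → score (S467, F1513). Control points (SVG): P0=(87.6556,14.1078), P1=(108.9886,-11.3252), P2=(36.1271,43.7474), P3=(37.8413,22.1890); sampled at t=k/8. Machine vertices: (87.6556,113.2908) → (91.5697,119.3614) → (88.6309,119.7260) → (80.8169,116.2261) → (70.1055,110.7032) → (58.4745,104.9986) → (47.9016,100.9539) → (40.3646,100.4104) → (37.8413,105.2096). Open path.

**Shape 2** — `<polygon>` regular polygon, stroke `#000000` → cut (S823, F792). Machine vertices: (88.2414,42.6704) → (60.2994,27.5348) → (45.1638,55.4768) → (73.1058,70.6124) → (88.2414,42.6704). Closed: final G1 returns to the first vertex.

**Shape 3** — `<path>` regular polygon, stroke `#000000` → cut (S823, F792). Machine vertices: (95.6422,48.7119) → (81.1868,24.5515) → (67.4910,49.1504) → (95.6422,48.7119). Closed: final G1 returns to the first vertex.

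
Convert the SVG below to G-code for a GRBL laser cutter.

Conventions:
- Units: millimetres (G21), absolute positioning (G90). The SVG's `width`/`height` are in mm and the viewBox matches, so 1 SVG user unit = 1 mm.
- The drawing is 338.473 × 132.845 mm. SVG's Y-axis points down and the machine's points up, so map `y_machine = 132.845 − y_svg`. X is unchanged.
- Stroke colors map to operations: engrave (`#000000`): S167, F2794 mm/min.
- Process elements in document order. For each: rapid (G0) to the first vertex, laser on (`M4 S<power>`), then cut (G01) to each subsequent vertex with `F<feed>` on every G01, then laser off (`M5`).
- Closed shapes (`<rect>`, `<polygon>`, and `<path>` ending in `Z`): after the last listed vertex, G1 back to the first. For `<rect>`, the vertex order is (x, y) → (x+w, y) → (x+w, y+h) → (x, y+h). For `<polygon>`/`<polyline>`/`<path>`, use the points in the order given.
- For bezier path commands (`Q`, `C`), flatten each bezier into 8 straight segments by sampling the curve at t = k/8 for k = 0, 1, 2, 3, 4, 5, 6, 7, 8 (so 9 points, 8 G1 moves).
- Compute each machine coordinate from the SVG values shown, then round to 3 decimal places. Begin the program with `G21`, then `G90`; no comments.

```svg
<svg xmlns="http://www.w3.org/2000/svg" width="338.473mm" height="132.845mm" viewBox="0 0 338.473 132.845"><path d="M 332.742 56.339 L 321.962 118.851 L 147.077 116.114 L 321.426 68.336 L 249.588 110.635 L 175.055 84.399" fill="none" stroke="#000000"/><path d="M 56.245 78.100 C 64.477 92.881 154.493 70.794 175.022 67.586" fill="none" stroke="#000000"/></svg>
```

G21
G90
G0 X332.742 Y76.506
M4 S167
G01 X321.962 Y13.994 F2794
G01 X147.077 Y16.731 F2794
G01 X321.426 Y64.509 F2794
G01 X249.588 Y22.210 F2794
G01 X175.055 Y48.446 F2794
M5
G0 X56.245 Y54.745
M4 S167
G01 X62.870 Y50.821 F2794
G01 X75.390 Y49.701 F2794
G01 X92.031 Y50.730 F2794
G01 X111.022 Y53.256 F2794
G01 X130.589 Y56.625 F2794
G01 X148.960 Y60.184 F2794
G01 X164.362 Y63.280 F2794
G01 X175.022 Y65.259 F2794
M5

Since the viewBox matches the mm dimensions, user units are millimetres directly. The only transform is the Y-flip y_m = 132.845 − y_svg.

Shape 1 is a open polyline drawn with `<path>`. Its stroke #000000 means engrave at S167, F2794. After flipping Y the toolpath is (332.742,76.506) → (321.962,13.994) → (147.077,16.731) → (321.426,64.509) → (249.588,22.210) → (175.055,48.446).

Shape 2 is a cubic bezier drawn with `<path>`. Its stroke #000000 means engrave at S167, F2794. After flipping Y the toolpath is (56.245,54.745) → (62.870,50.821) → (75.390,49.701) → (92.031,50.730) → (111.022,53.256) → (130.589,56.625) → (148.960,60.184) → (164.362,63.280) → (175.022,65.259).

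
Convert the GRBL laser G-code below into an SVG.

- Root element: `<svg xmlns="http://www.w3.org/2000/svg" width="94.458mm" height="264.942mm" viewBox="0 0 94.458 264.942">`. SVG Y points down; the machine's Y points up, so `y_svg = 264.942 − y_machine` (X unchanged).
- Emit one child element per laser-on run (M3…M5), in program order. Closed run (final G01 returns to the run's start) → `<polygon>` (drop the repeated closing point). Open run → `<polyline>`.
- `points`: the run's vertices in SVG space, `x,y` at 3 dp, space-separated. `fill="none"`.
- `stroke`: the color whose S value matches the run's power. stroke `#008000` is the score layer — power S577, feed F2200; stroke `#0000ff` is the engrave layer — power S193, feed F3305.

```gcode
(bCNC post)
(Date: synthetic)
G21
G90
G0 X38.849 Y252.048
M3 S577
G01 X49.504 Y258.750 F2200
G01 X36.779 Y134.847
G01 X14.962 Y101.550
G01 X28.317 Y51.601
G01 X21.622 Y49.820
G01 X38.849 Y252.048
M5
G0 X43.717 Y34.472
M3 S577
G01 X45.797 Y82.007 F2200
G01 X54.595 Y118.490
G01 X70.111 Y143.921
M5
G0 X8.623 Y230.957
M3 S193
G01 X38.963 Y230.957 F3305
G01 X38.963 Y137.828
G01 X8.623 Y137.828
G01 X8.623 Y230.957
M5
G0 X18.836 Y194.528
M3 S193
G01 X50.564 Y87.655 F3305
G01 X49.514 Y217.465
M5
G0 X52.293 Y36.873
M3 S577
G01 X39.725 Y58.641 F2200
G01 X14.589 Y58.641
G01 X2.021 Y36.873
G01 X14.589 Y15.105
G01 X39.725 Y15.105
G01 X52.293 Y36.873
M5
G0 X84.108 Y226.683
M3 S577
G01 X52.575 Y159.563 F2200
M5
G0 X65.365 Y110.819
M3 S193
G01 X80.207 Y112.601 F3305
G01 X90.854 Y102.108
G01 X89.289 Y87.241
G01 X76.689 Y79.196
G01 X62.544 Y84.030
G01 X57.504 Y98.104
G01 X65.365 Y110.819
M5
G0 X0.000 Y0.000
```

<svg xmlns="http://www.w3.org/2000/svg" width="94.458mm" height="264.942mm" viewBox="0 0 94.458 264.942">
  <polygon points="38.849,12.894 49.504,6.192 36.779,130.095 14.962,163.392 28.317,213.341 21.622,215.122" fill="none" stroke="#008000"/>
  <polyline points="43.717,230.470 45.797,182.935 54.595,146.452 70.111,121.021" fill="none" stroke="#008000"/>
  <polygon points="8.623,33.985 38.963,33.985 38.963,127.114 8.623,127.114" fill="none" stroke="#0000ff"/>
  <polyline points="18.836,70.414 50.564,177.287 49.514,47.477" fill="none" stroke="#0000ff"/>
  <polygon points="52.293,228.069 39.725,206.301 14.589,206.301 2.021,228.069 14.589,249.837 39.725,249.837" fill="none" stroke="#008000"/>
  <polyline points="84.108,38.259 52.575,105.379" fill="none" stroke="#008000"/>
  <polygon points="65.365,154.123 80.207,152.341 90.854,162.834 89.289,177.701 76.689,185.746 62.544,180.912 57.504,166.838" fill="none" stroke="#0000ff"/>
</svg>

Each laser-on run becomes one SVG element. Flip Y back into SVG space with y_svg = 264.942 − y_machine.

Run 1: the run's S577 means `#008000` (score). The run returns to its start, so emit a `<polygon>` with points (Y-flipped): 38.849,12.894 49.504,6.192 36.779,130.095 14.962,163.392 28.317,213.341 21.622,215.122.

Run 2: S577 ⇒ score layer `#008000`. The run is open, so emit a `<polyline>` with points (Y-flipped): 43.717,230.470 45.797,182.935 54.595,146.452 70.111,121.021.

Run 3: the run's S193 means `#0000ff` (engrave). The run returns to its start, so emit a `<polygon>` with points (Y-flipped): 8.623,33.985 38.963,33.985 38.963,127.114 8.623,127.114.

Run 4: the run's S193 means `#0000ff` (engrave). The run is open, so emit a `<polyline>` with points (Y-flipped): 18.836,70.414 50.564,177.287 49.514,47.477.

Run 5: S577 ⇒ score layer `#008000`. The run returns to its start, so emit a `<polygon>` with points (Y-flipped): 52.293,228.069 39.725,206.301 14.589,206.301 2.021,228.069 14.589,249.837 39.725,249.837.

Run 6: the run's S577 means `#008000` (score). The run is open, so emit a `<polyline>` with points (Y-flipped): 84.108,38.259 52.575,105.379.

Run 7: power S193 maps to stroke `#0000ff` (engrave). The run returns to its start, so emit a `<polygon>` with points (Y-flipped): 65.365,154.123 80.207,152.341 90.854,162.834 89.289,177.701 76.689,185.746 62.544,180.912 57.504,166.838.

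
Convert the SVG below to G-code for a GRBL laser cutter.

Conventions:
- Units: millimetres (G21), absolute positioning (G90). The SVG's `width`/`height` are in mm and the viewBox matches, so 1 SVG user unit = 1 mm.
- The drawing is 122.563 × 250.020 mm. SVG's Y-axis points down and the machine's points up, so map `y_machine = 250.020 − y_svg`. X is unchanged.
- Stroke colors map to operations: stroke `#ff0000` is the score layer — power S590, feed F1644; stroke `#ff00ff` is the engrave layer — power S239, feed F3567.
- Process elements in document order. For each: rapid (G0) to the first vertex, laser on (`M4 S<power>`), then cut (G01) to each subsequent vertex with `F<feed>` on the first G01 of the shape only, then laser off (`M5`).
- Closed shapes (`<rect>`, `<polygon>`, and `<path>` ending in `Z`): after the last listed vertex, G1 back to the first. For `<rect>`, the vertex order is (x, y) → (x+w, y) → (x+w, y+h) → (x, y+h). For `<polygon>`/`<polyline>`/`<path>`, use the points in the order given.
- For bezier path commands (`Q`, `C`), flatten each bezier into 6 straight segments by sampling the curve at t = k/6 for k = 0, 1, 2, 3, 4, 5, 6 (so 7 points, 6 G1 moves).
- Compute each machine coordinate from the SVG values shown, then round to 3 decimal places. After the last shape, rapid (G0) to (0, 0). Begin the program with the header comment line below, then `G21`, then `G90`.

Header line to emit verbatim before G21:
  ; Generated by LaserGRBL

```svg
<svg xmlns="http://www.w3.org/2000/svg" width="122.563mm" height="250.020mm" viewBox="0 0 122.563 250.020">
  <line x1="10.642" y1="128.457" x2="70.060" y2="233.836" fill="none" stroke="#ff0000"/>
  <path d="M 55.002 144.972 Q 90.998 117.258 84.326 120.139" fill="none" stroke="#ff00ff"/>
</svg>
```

; Generated by LaserGRBL
G21
G90
G0 X10.642 Y121.563
M4 S590
G01 X70.060 Y16.184 F1644
M5
G0 X55.002 Y105.048
M4 S239
G01 X65.815 Y113.436 F3567
G01 X74.258 Y120.125
G01 X80.331 Y125.113
G01 X84.033 Y128.402
G01 X85.365 Y129.991
G01 X84.326 Y129.881
M5
G0 X0.000 Y0.000

1 u = 1 mm; y_m = 250.020 − y.

[1] `<line>` line segment, #ff0000→score S590 F1644: (10.642,121.563) → (70.060,16.184)

[2] `<path>` quadratic bezier, #ff00ff→engrave S239 F3567: (55.002,105.048) → (65.815,113.436) → (74.258,120.125) → (80.331,125.113) → (84.033,128.402) → (85.365,129.991) → (84.326,129.881)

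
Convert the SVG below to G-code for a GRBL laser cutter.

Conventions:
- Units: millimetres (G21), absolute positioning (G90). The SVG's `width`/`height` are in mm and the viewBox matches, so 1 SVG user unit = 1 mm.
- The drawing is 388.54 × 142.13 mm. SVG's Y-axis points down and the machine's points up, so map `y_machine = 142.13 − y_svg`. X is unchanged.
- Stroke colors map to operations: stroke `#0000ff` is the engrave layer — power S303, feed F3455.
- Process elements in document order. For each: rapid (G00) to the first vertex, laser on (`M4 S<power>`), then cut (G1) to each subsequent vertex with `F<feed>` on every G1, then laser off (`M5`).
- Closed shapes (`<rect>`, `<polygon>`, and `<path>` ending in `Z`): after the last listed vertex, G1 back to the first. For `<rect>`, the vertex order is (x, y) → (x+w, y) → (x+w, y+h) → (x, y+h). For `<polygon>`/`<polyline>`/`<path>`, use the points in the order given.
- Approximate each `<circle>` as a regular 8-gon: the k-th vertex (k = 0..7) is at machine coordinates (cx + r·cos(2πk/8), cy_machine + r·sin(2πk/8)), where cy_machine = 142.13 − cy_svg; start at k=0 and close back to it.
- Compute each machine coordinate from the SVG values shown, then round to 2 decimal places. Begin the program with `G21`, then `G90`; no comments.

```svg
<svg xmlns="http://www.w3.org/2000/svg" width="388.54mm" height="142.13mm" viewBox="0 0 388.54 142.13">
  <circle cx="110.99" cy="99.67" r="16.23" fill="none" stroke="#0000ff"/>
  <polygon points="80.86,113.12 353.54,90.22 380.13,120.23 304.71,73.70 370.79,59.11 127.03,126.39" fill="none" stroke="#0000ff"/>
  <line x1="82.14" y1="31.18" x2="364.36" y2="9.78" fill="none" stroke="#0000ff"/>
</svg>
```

G21
G90
G00 X127.22 Y42.46
M4 S303
G1 X122.47 Y53.94 F3455
G1 X110.99 Y58.69 F3455
G1 X99.51 Y53.94 F3455
G1 X94.76 Y42.46 F3455
G1 X99.51 Y30.98 F3455
G1 X110.99 Y26.23 F3455
G1 X122.47 Y30.98 F3455
G1 X127.22 Y42.46 F3455
M5
G00 X80.86 Y29.01
M4 S303
G1 X353.54 Y51.91 F3455
G1 X380.13 Y21.90 F3455
G1 X304.71 Y68.43 F3455
G1 X370.79 Y83.02 F3455
G1 X127.03 Y15.74 F3455
G1 X80.86 Y29.01 F3455
M5
G00 X82.14 Y110.95
M4 S303
G1 X364.36 Y132.35 F3455
M5

1 u = 1 mm; y_m = 142.13 − y.

[1] `<circle>` circle, #0000ff→engrave S303 F3455: (127.22,42.46) → (122.47,53.94) → (110.99,58.69) → (99.51,53.94) → (94.76,42.46) → (99.51,30.98) → (110.99,26.23) → (122.47,30.98) → (127.22,42.46) (closed)

[2] `<polygon>` closed polygon, #0000ff→engrave S303 F3455: (80.86,29.01) → (353.54,51.91) → (380.13,21.90) → (304.71,68.43) → (370.79,83.02) → (127.03,15.74) → (80.86,29.01) (closed)

[3] `<line>` line segment, #0000ff→engrave S303 F3455: (82.14,110.95) → (364.36,132.35)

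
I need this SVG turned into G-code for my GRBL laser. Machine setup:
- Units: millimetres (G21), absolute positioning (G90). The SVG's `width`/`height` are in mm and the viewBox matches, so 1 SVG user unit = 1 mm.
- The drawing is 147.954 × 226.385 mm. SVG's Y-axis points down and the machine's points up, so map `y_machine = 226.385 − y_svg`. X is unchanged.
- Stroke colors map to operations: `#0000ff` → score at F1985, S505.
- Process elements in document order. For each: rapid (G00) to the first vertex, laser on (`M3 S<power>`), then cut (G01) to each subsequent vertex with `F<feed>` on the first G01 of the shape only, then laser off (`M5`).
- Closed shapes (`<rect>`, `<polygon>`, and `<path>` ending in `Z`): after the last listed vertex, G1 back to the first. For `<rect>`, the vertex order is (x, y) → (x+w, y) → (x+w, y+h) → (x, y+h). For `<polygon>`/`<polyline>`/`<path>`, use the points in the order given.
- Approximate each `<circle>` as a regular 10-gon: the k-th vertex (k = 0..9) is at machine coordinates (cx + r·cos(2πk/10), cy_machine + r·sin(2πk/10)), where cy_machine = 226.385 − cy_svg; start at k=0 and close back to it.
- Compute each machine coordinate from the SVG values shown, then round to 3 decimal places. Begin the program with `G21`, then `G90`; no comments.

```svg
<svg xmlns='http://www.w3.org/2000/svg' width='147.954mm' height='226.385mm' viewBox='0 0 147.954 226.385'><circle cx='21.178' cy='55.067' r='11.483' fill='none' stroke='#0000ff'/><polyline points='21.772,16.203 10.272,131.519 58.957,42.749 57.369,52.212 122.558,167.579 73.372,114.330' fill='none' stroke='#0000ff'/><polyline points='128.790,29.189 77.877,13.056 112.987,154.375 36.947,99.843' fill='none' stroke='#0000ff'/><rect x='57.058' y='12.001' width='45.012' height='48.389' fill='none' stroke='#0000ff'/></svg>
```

G21
G90
G00 X32.661 Y171.318
M3 S505
G01 X30.468 Y178.068 F1985
G01 X24.726 Y182.239
G01 X17.630 Y182.239
G01 X11.888 Y178.068
G01 X9.695 Y171.318
G01 X11.888 Y164.568
G01 X17.630 Y160.397
G01 X24.726 Y160.397
G01 X30.468 Y164.568
G01 X32.661 Y171.318
M5
G00 X21.772 Y210.182
M3 S505
G01 X10.272 Y94.866 F1985
G01 X58.957 Y183.636
G01 X57.369 Y174.173
G01 X122.558 Y58.806
G01 X73.372 Y112.055
M5
G00 X128.790 Y197.196
M3 S505
G01 X77.877 Y213.329 F1985
G01 X112.987 Y72.010
G01 X36.947 Y126.542
M5
G00 X57.058 Y214.384
M3 S505
G01 X102.070 Y214.384 F1985
G01 X102.070 Y165.995
G01 X57.058 Y165.995
G01 X57.058 Y214.384
M5

viewBox `0 0 147.954 226.385` with mm width/height → 1 unit = 1 mm. Flip: y_m = 226.385 − y_svg.

**Shape 1** — `<circle>` circle, stroke `#0000ff` → score (S505, F1985). Machine vertices: (32.661,171.318) → (30.468,178.068) → (24.726,182.239) → (17.630,182.239) → (11.888,178.068) → (9.695,171.318) → (11.888,164.568) → (17.630,160.397) → (24.726,160.397) → (30.468,164.568) → (32.661,171.318). Closed: final G1 returns to the first vertex.

**Shape 2** — `<polyline>` open polyline, stroke `#0000ff` → score (S505, F1985). Machine vertices: (21.772,210.182) → (10.272,94.866) → (58.957,183.636) → (57.369,174.173) → (122.558,58.806) → (73.372,112.055). Open path.

**Shape 3** — `<polyline>` open polyline, stroke `#0000ff` → score (S505, F1985). Machine vertices: (128.790,197.196) → (77.877,213.329) → (112.987,72.010) → (36.947,126.542). Open path.

**Shape 4** — `<rect>` rectangle, stroke `#0000ff` → score (S505, F1985). Machine vertices: (57.058,214.384) → (102.070,214.384) → (102.070,165.995) → (57.058,165.995) → (57.058,214.384). Closed: final G1 returns to the first vertex.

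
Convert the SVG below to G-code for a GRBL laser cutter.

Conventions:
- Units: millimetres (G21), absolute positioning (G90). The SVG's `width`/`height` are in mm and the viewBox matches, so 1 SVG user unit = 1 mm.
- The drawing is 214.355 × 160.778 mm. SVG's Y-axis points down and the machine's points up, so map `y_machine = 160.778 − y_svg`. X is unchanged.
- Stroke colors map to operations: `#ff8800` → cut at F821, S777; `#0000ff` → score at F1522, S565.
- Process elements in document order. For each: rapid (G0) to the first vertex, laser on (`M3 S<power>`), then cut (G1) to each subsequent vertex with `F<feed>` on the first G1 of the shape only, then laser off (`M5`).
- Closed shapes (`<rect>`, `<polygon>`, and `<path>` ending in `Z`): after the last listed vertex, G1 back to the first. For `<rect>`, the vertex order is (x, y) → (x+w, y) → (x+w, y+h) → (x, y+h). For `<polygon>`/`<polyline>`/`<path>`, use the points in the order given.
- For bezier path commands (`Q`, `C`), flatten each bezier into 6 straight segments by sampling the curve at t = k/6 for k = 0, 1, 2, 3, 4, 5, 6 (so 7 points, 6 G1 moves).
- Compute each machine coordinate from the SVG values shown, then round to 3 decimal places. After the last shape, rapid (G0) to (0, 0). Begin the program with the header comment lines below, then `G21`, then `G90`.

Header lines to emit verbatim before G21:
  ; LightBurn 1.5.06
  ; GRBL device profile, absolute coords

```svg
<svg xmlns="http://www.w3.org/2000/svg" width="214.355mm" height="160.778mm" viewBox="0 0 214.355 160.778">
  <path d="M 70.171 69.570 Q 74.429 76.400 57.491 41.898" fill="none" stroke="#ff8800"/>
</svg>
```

; LightBurn 1.5.06
; GRBL device profile, absolute coords
G21
G90
G0 X70.171 Y91.208
M3 S777
G1 X71.002 Y90.079 F821
G1 X70.655 Y91.247
G1 X69.130 Y94.711
G1 X66.428 Y100.471
G1 X62.548 Y108.527
G1 X57.491 Y118.880
M5
G0 X0.000 Y0.000

Since the viewBox matches the mm dimensions, user units are millimetres directly. The only transform is the Y-flip y_m = 160.778 − y_svg.

Shape 1 is a quadratic bezier drawn with `<path>`. Its stroke #ff8800 means cut at S777, F821. After flipping Y the toolpath is (70.171,91.208) → (71.002,90.079) → (70.655,91.247) → (69.130,94.711) → (66.428,100.471) → (62.548,108.527) → (57.491,118.880).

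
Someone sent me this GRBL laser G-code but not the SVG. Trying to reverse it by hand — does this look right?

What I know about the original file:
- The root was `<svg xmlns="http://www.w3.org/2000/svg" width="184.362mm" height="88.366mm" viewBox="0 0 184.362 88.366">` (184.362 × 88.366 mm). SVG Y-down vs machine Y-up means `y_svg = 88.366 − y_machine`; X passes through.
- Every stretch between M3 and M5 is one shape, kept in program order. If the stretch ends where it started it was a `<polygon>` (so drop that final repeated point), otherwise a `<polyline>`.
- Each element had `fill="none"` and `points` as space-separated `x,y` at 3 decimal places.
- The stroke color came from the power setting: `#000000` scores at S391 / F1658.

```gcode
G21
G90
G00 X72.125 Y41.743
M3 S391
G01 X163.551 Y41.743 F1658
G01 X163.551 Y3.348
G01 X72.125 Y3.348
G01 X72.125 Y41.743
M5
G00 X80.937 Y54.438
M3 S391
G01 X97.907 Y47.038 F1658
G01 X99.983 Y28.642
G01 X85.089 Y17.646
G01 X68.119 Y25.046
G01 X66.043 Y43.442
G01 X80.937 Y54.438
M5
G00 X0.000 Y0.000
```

Each laser-on run becomes one SVG element. Flip Y back into SVG space with y_svg = 88.366 − y_machine. Every run uses S391, so all elements get stroke `#000000` (score).

Run 1: The run returns to its start, so emit a `<polygon>` with points (Y-flipped): 72.125,46.623 163.551,46.623 163.551,85.018 72.125,85.018.

Run 2: The run returns to its start, so emit a `<polygon>` with points (Y-flipped): 80.937,33.928 97.907,41.328 99.983,59.724 85.089,70.720 68.119,63.320 66.043,44.924.

<svg xmlns="http://www.w3.org/2000/svg" width="184.362mm" height="88.366mm" viewBox="0 0 184.362 88.366">
  <polygon points="72.125,46.623 163.551,46.623 163.551,85.018 72.125,85.018" fill="none" stroke="#000000"/>
  <polygon points="80.937,33.928 97.907,41.328 99.983,59.724 85.089,70.720 68.119,63.320 66.043,44.924" fill="none" stroke="#000000"/>
</svg>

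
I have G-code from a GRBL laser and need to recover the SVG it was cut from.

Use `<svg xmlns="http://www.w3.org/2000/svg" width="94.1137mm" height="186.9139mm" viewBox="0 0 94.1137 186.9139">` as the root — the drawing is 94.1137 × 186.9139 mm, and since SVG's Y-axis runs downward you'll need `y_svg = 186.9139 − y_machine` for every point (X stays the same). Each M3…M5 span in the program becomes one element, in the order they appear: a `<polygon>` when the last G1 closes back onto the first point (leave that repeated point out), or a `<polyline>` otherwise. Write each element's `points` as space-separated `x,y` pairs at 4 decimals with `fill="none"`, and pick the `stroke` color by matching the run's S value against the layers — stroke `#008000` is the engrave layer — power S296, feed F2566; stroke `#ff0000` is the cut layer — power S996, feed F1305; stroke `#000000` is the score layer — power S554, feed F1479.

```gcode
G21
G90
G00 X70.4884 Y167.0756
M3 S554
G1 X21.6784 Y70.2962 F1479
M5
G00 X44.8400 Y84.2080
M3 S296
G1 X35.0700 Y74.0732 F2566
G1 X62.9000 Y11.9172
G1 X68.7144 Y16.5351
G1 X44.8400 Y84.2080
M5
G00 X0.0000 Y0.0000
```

<svg xmlns="http://www.w3.org/2000/svg" width="94.1137mm" height="186.9139mm" viewBox="0 0 94.1137 186.9139">
  <polyline points="70.4884,19.8383 21.6784,116.6177" fill="none" stroke="#000000"/>
  <polygon points="44.8400,102.7059 35.0700,112.8407 62.9000,174.9967 68.7144,170.3788" fill="none" stroke="#008000"/>
</svg>

Machine Y-up, SVG Y-down with viewBox height 186.9139, so y_svg = 186.9139 − y_machine; X carries over.

Run 1: S554 ⇒ score layer `#000000`. The run is open, so emit a `<polyline>` with points (Y-flipped): 70.4884,19.8383 21.6784,116.6177.

Run 2: S296 ⇒ engrave layer `#008000`. The run returns to its start, so emit a `<polygon>` with points (Y-flipped): 44.8400,102.7059 35.0700,112.8407 62.9000,174.9967 68.7144,170.3788.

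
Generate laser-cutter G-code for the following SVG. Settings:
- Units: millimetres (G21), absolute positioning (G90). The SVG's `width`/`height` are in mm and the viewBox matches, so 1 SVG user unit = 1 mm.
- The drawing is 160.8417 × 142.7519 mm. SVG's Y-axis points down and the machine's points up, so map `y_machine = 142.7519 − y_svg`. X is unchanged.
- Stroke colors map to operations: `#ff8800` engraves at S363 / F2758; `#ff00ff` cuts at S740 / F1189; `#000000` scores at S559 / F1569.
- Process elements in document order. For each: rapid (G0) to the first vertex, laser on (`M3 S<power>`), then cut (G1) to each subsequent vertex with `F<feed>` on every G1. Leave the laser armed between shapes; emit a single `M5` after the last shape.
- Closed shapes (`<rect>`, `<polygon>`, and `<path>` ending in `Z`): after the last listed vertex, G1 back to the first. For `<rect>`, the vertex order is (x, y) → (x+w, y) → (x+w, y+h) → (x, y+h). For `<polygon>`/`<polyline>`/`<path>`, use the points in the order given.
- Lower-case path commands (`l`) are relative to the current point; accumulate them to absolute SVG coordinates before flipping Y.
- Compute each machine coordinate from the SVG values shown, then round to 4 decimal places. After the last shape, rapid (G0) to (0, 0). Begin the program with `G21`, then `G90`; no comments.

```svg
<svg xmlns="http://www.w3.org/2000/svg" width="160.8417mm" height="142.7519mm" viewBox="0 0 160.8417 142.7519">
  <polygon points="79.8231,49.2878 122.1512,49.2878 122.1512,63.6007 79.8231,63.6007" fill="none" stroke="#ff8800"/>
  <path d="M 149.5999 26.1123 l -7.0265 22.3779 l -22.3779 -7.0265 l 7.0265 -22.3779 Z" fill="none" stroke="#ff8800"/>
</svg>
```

Since the viewBox matches the mm dimensions, user units are millimetres directly. The only transform is the Y-flip y_m = 142.7519 − y_svg.

Shape 1 is a rectangle drawn with `<polygon>`. Its stroke #ff8800 means engrave at S363, F2758. After flipping Y the toolpath is (79.8231,93.4641) → (122.1512,93.4641) → (122.1512,79.1512) → (79.8231,79.1512) → (79.8231,93.4641), returning to the start.

Shape 2 is a regular polygon drawn with `<path>`. Its stroke #ff8800 means engrave at S363, F2758. After flipping Y the toolpath is (149.5999,116.6396) → (142.5734,94.2617) → (120.1955,101.2882) → (127.2220,123.6661) → (149.5999,116.6396), returning to the start.

G21
G90
G0 X79.8231 Y93.4641
M3 S363
G1 X122.1512 Y93.4641 F2758
G1 X122.1512 Y79.1512 F2758
G1 X79.8231 Y79.1512 F2758
G1 X79.8231 Y93.4641 F2758
G0 X149.5999 Y116.6396
M3 S363
G1 X142.5734 Y94.2617 F2758
G1 X120.1955 Y101.2882 F2758
G1 X127.2220 Y123.6661 F2758
G1 X149.5999 Y116.6396 F2758
M5
G0 X0.0000 Y0.0000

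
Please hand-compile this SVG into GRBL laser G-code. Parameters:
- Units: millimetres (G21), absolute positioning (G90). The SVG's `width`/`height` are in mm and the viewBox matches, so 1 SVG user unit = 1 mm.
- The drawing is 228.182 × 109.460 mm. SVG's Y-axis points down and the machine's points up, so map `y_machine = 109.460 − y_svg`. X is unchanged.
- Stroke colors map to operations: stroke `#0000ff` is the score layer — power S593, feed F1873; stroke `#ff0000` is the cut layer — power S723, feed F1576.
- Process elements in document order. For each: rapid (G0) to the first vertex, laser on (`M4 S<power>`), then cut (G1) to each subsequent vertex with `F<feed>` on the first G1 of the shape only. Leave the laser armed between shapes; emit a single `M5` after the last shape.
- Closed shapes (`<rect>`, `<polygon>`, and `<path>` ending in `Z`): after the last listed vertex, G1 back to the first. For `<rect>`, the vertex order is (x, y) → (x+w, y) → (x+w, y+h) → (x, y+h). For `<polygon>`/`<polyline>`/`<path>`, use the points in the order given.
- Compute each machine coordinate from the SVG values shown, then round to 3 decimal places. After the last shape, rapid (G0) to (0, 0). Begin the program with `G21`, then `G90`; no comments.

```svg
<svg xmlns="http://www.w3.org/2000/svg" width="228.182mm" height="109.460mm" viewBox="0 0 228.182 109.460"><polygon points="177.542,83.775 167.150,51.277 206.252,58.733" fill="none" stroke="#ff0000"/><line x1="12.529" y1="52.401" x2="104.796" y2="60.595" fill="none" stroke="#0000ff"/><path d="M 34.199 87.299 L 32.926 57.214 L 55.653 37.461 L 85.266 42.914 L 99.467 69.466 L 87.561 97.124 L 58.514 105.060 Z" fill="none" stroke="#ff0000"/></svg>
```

1 u = 1 mm; y_m = 109.460 − y.

[1] `<polygon>` closed polygon, #ff0000→cut S723 F1576: (177.542,25.685) → (167.150,58.183) → (206.252,50.727) → (177.542,25.685) (closed)

[2] `<line>` line segment, #0000ff→score S593 F1873: (12.529,57.059) → (104.796,48.865)

[3] `<path>` regular polygon, #ff0000→cut S723 F1576: (34.199,22.161) → (32.926,52.246) → (55.653,71.999) → (85.266,66.546) → (99.467,39.994) → (87.561,12.336) → (58.514,4.400) → (34.199,22.161) (closed)

G21
G90
G0 X177.542 Y25.685
M4 S723
G1 X167.150 Y58.183 F1576
G1 X206.252 Y50.727
G1 X177.542 Y25.685
G0 X12.529 Y57.059
M4 S593
G1 X104.796 Y48.865 F1873
G0 X34.199 Y22.161
M4 S723
G1 X32.926 Y52.246 F1576
G1 X55.653 Y71.999
G1 X85.266 Y66.546
G1 X99.467 Y39.994
G1 X87.561 Y12.336
G1 X58.514 Y4.400
G1 X34.199 Y22.161
M5
G0 X0.000 Y0.000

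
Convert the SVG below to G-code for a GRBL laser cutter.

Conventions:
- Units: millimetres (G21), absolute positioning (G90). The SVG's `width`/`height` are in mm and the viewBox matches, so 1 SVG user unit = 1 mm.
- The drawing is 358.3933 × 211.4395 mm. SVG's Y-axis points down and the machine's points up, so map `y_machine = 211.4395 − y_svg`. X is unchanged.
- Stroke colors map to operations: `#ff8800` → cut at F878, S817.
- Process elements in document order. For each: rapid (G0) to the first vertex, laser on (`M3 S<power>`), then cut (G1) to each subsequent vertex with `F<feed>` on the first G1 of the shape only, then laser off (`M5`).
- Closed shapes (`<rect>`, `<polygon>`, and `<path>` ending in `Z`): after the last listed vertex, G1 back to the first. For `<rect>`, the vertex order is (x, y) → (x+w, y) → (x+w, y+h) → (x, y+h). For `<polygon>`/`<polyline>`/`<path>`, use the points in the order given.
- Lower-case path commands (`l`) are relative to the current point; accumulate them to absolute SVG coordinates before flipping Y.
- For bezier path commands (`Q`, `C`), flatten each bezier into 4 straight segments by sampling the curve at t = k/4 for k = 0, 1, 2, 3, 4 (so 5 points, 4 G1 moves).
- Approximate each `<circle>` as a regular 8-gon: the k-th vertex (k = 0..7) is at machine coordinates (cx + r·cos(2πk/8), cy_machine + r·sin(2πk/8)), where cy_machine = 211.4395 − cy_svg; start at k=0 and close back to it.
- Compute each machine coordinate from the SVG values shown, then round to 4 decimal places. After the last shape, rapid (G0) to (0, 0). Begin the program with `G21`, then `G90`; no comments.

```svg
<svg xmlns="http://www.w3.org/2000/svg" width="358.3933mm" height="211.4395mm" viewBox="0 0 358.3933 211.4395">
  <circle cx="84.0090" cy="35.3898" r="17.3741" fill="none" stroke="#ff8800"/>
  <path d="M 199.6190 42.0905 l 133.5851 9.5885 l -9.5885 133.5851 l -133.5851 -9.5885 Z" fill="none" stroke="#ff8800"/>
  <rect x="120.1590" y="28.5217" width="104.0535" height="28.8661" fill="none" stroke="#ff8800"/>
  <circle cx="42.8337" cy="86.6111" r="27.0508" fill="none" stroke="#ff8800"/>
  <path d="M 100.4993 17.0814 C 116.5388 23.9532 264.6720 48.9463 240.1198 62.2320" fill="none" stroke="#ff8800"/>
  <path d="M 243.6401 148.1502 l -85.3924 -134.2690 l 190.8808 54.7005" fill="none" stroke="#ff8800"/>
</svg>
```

Since the viewBox matches the mm dimensions, user units are millimetres directly. The only transform is the Y-flip y_m = 211.4395 − y_svg.

Shape 1 is a circle drawn with `<circle>`. Its stroke #ff8800 means cut at S817, F878. After flipping Y the toolpath is (101.3831,176.0497) → (96.2943,188.3350) → (84.0090,193.4238) → (71.7237,188.3350) → (66.6349,176.0497) → (71.7237,163.7644) → (84.0090,158.6756) → (96.2943,163.7644) → (101.3831,176.0497), returning to the start.

Shape 2 is a regular polygon drawn with `<path>`. Its stroke #ff8800 means cut at S817, F878. After flipping Y the toolpath is (199.6190,169.3490) → (333.2041,159.7605) → (323.6156,26.1754) → (190.0305,35.7639) → (199.6190,169.3490), returning to the start.

Shape 3 is a rectangle drawn with `<rect>`. Its stroke #ff8800 means cut at S817, F878. After flipping Y the toolpath is (120.1590,182.9178) → (224.2125,182.9178) → (224.2125,154.0517) → (120.1590,154.0517) → (120.1590,182.9178), returning to the start.

Shape 4 is a circle drawn with `<circle>`. Its stroke #ff8800 means cut at S817, F878. After flipping Y the toolpath is (69.8845,124.8284) → (61.9615,143.9562) → (42.8337,151.8792) → (23.7059,143.9562) → (15.7829,124.8284) → (23.7059,105.7006) → (42.8337,97.7776) → (61.9615,105.7006) → (69.8845,124.8284), returning to the start.

Shape 5 is a cubic bezier drawn with `<path>`. Its stroke #ff8800 means cut at S817, F878. After flipping Y the toolpath is (100.4993,194.3581) → (132.5343,186.2726) → (185.5314,174.1880) → (230.9176,160.9008) → (240.1198,149.2075).

Shape 6 is a open polyline drawn with `<path>`. Its stroke #ff8800 means cut at S817, F878. After flipping Y the toolpath is (243.6401,63.2893) → (158.2477,197.5583) → (349.1285,142.8578).

G21
G90
G0 X101.3831 Y176.0497
M3 S817
G1 X96.2943 Y188.3350 F878
G1 X84.0090 Y193.4238
G1 X71.7237 Y188.3350
G1 X66.6349 Y176.0497
G1 X71.7237 Y163.7644
G1 X84.0090 Y158.6756
G1 X96.2943 Y163.7644
G1 X101.3831 Y176.0497
M5
G0 X199.6190 Y169.3490
M3 S817
G1 X333.2041 Y159.7605 F878
G1 X323.6156 Y26.1754
G1 X190.0305 Y35.7639
G1 X199.6190 Y169.3490
M5
G0 X120.1590 Y182.9178
M3 S817
G1 X224.2125 Y182.9178 F878
G1 X224.2125 Y154.0517
G1 X120.1590 Y154.0517
G1 X120.1590 Y182.9178
M5
G0 X69.8845 Y124.8284
M3 S817
G1 X61.9615 Y143.9562 F878
G1 X42.8337 Y151.8792
G1 X23.7059 Y143.9562
G1 X15.7829 Y124.8284
G1 X23.7059 Y105.7006
G1 X42.8337 Y97.7776
G1 X61.9615 Y105.7006
G1 X69.8845 Y124.8284
M5
G0 X100.4993 Y194.3581
M3 S817
G1 X132.5343 Y186.2726 F878
G1 X185.5314 Y174.1880
G1 X230.9176 Y160.9008
G1 X240.1198 Y149.2075
M5
G0 X243.6401 Y63.2893
M3 S817
G1 X158.2477 Y197.5583 F878
G1 X349.1285 Y142.8578
M5
G0 X0.0000 Y0.0000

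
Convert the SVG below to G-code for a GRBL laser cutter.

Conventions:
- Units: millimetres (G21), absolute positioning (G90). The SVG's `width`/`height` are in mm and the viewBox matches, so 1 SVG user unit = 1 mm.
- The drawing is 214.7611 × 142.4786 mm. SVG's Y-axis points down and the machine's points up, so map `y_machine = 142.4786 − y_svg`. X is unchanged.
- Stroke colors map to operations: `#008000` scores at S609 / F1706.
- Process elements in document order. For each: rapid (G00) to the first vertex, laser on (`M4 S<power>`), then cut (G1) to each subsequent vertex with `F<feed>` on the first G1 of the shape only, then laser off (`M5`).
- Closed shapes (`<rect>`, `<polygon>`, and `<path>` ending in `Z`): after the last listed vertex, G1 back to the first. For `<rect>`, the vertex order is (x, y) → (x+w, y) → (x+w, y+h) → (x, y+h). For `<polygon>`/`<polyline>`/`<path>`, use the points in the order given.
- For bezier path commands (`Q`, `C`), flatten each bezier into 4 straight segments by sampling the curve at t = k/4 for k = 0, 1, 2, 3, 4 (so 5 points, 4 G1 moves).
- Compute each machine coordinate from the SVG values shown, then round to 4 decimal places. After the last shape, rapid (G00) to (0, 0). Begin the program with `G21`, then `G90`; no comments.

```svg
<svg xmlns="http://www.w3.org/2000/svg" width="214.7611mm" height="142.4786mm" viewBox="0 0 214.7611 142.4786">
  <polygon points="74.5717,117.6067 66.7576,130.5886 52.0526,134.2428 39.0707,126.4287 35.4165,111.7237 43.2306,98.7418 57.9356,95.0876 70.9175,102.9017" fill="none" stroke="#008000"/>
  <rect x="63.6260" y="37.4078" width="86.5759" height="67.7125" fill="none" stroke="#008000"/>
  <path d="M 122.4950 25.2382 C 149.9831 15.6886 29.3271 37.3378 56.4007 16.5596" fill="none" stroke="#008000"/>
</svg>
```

G21
G90
G00 X74.5717 Y24.8719
M4 S609
G1 X66.7576 Y11.8900 F1706
G1 X52.0526 Y8.2358
G1 X39.0707 Y16.0499
G1 X35.4165 Y30.7549
G1 X43.2306 Y43.7368
G1 X57.9356 Y47.3910
G1 X70.9175 Y39.5769
G1 X74.5717 Y24.8719
M5
G00 X63.6260 Y105.0708
M4 S609
G1 X150.2019 Y105.0708 F1706
G1 X150.2019 Y37.3583
G1 X63.6260 Y37.3583
G1 X63.6260 Y105.0708
M5
G00 X122.4950 Y117.2404
M4 S609
G1 X119.9571 Y119.7032 F1706
G1 X89.6033 Y117.3690
G1 X59.1718 Y117.1401
G1 X56.4007 Y125.9190
M5
G00 X0.0000 Y0.0000

1 u = 1 mm; y_m = 142.4786 − y.

[1] `<polygon>` regular polygon, #008000→score S609 F1706: (74.5717,24.8719) → (66.7576,11.8900) → (52.0526,8.2358) → (39.0707,16.0499) → (35.4165,30.7549) → (43.2306,43.7368) → (57.9356,47.3910) → (70.9175,39.5769) → (74.5717,24.8719) (closed)

[2] `<rect>` rectangle, #008000→score S609 F1706: (63.6260,105.0708) → (150.2019,105.0708) → (150.2019,37.3583) → (63.6260,37.3583) → (63.6260,105.0708) (closed)

[3] `<path>` cubic bezier, #008000→score S609 F1706: (122.4950,117.2404) → (119.9571,119.7032) → (89.6033,117.3690) → (59.1718,117.1401) → (56.4007,125.9190)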